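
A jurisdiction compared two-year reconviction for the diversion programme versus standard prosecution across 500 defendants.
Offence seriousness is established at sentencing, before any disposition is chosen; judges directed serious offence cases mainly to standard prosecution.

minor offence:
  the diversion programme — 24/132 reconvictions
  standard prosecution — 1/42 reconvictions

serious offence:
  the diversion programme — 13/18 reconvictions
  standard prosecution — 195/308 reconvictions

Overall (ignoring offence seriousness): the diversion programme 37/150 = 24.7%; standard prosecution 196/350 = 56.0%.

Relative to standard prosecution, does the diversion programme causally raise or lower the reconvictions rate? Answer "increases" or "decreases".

The offence seriousness-specific comparison favours standard prosecution throughout, but the pooled figures favour the diversion programme. The question is whether to condition on offence seriousness.
Offence seriousness is set before the disposition has any effect — it is not caused by the disposition — and it independently drives the outcome. That makes it a confounder, so the causal comparison is within offence seriousness levels.
Within each level — minor offence: 18.2% vs 2.4%; serious offence: 72.2% vs 63.3% — standard prosecution is lower every time.

increases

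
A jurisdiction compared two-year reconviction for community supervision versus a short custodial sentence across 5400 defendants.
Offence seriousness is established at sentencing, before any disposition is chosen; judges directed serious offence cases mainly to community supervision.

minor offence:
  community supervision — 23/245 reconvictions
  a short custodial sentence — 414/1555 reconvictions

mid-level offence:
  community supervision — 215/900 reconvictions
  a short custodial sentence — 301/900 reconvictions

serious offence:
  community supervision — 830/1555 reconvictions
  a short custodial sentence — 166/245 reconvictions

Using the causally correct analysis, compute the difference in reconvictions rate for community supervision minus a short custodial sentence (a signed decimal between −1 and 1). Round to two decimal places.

Within every offence seriousness level community supervision has the lower rate, yet pooled a short custodial sentence does — Simpson's reversal.
The imbalance in offence seriousness arose from how defendants were allocated, not from anything the disposition did; and offence seriousness independently affects the outcome. The pooled gap is confounded — condition on offence seriousness.
Adjusting over the population distribution of offence seriousness: 0.333·(0.094−0.266) + 0.333·(0.239−0.334) + 0.333·(0.534−0.678) = -0.137.

-0.14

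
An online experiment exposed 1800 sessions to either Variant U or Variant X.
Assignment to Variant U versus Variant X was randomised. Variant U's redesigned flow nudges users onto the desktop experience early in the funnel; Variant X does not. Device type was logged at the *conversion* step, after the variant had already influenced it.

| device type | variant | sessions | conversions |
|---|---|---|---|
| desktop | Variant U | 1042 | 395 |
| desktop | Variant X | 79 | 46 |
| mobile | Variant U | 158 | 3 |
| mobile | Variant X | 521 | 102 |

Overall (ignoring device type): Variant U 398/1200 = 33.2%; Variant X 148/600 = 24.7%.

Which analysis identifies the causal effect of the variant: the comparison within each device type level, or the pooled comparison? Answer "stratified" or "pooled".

Device type lies on the pathway variant → device type → outcome, so adjusting for it blocks the indirect effect. For the total causal effect of variant, use the unadjusted pooled rates.
Pooled: Variant U 33.2% vs Variant X 24.7%; Variant U is higher overall.

pooled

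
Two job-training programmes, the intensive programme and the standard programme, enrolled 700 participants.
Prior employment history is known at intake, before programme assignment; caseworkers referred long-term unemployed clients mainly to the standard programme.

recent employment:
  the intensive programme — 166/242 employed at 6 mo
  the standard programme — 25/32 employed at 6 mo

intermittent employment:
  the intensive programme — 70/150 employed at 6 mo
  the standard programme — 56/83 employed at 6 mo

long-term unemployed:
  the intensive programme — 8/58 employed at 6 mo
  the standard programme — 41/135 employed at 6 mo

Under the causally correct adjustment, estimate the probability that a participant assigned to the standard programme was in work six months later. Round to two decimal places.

Prior employment history satisfies the back-door criterion: it is not a descendant of the programme, and it blocks the spurious path from programme to outcome. Adjusting for it (i.e., using the within-prior employment history rates) gives the causal effect.
Standardising the standard programme to the population prior employment history mix: 0.391·25/32 + 0.333·56/83 + 0.276·41/135 = 0.614.

0.61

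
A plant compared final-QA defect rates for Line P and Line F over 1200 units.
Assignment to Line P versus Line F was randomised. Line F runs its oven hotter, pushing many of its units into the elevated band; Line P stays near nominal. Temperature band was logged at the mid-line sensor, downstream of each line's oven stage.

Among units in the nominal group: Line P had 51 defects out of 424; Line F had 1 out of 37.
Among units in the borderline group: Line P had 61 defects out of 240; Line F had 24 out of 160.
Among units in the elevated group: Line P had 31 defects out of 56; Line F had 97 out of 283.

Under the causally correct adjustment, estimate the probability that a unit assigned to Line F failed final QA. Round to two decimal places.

In-process temperature band here is a post-treatment variable shaped by the line; conditioning on it would introduce bias rather than remove it. The overall comparison is the causal one.
So P(outcome | do(Line F)) is just the pooled rate for Line F: 122/480 = 0.254.

0.25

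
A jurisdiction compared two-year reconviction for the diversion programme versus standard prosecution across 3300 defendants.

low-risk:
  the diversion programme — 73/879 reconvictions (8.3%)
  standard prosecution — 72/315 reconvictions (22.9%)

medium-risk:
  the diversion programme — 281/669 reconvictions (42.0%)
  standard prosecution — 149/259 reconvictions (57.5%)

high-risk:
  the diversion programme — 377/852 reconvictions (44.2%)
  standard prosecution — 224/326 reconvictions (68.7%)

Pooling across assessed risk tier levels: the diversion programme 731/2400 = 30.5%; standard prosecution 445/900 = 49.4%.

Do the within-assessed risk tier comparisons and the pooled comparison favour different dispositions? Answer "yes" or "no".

Within each assessed risk tier level (low-risk 8.3% vs 22.9%; medium-risk 42.0% vs 57.5%; high-risk 44.2% vs 68.7%), the diversion programme has the lower rate every time. Pooled: 30.5% vs 49.4% — the diversion programme has the lower rate overall. They agree.

no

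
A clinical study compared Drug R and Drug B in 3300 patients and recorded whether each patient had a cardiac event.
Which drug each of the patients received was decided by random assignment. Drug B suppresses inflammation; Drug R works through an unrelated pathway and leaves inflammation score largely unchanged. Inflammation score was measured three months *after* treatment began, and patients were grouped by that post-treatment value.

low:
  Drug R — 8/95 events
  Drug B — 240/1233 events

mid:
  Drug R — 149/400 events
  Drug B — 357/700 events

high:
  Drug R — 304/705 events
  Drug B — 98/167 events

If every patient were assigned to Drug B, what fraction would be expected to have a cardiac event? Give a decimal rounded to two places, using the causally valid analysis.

Within every inflammation score level Drug R has the lower rate, yet pooled Drug B does — Simpson's reversal.
Stratifying would compare drugs among patients the drugs themselves sorted into inflammation score groups — a form of selection on an intermediate. The unconditioned pooled rates give the total causal effect.
So P(outcome | do(Drug B)) is just the pooled rate for Drug B: 695/2100 = 0.331.

0.33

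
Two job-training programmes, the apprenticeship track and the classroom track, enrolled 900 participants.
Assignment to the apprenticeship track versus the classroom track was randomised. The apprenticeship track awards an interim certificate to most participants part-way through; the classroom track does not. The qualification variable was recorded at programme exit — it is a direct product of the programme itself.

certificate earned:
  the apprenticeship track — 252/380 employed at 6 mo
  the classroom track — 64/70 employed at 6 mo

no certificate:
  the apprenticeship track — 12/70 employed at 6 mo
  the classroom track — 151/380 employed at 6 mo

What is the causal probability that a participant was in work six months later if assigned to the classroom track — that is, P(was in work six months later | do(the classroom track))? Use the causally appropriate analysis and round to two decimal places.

0.48

Qualification attained during the programme here is a post-treatment variable shaped by the programme; conditioning on it would introduce bias rather than remove it. The overall comparison is the causal one.
So P(outcome | do(the classroom track)) is just the pooled rate for the classroom track: 215/450 = 0.478.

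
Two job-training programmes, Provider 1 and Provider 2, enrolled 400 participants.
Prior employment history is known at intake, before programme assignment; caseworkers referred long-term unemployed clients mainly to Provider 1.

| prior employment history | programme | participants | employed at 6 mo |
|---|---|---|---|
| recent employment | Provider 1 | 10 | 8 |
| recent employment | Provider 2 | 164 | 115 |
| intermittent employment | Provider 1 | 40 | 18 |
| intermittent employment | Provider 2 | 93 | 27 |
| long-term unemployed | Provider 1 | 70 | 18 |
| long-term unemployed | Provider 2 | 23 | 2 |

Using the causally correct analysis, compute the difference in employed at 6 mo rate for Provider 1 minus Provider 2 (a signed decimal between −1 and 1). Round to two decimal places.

The prior employment history-specific comparison favours Provider 1 throughout, but the pooled figures favour Provider 2. The question is whether to condition on prior employment history.
Since prior employment history is a pre-existing factor (not a product of the programme) and it affects the outcome on its own, it is a confounder. The stratified rates, not the pooled rate, identify the causal effect.
Adjusting over the population distribution of prior employment history: 0.435·(0.800−0.701) + 0.333·(0.450−0.290) + 0.233·(0.257−0.087) = +0.136.

+0.14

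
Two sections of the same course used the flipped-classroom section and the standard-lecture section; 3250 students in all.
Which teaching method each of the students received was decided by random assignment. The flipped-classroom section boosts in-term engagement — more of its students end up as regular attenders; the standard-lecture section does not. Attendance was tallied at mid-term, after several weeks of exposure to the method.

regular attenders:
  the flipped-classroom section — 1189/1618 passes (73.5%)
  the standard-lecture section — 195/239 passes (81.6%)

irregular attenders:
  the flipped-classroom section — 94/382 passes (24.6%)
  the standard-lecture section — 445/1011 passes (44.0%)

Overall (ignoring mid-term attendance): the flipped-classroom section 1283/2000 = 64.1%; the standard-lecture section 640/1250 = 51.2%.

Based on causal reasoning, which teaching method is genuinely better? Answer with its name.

the flipped-classroom section

Stratifying would compare teaching methods among students the teaching methods themselves sorted into mid-term attendance groups — a form of selection on an intermediate. The unconditioned pooled rates give the total causal effect.
Pooled: the flipped-classroom section 64.1% vs the standard-lecture section 51.2%; the flipped-classroom section is higher overall.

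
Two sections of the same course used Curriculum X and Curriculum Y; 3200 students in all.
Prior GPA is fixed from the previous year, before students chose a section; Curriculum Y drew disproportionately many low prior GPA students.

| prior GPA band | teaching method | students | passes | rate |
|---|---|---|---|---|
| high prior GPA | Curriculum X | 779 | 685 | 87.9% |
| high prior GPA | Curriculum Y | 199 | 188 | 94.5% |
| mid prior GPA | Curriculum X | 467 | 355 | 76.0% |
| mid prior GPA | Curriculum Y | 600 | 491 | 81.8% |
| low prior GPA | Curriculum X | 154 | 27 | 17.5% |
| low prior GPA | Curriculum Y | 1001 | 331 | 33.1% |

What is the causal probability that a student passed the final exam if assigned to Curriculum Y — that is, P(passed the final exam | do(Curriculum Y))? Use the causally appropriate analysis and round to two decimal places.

0.68

The stratified and pooled comparisons disagree (Curriculum Y wins within each prior GPA band; Curriculum X wins overall), so the answer turns on the causal role of prior GPA band.
The imbalance in prior GPA band arose from how students were allocated, not from anything the teaching method did; and prior GPA band independently affects the outcome. The pooled gap is confounded — condition on prior GPA band.
Standardising Curriculum Y to the population prior GPA band mix: 0.306·188/199 + 0.333·491/600 + 0.361·331/1001 = 0.681.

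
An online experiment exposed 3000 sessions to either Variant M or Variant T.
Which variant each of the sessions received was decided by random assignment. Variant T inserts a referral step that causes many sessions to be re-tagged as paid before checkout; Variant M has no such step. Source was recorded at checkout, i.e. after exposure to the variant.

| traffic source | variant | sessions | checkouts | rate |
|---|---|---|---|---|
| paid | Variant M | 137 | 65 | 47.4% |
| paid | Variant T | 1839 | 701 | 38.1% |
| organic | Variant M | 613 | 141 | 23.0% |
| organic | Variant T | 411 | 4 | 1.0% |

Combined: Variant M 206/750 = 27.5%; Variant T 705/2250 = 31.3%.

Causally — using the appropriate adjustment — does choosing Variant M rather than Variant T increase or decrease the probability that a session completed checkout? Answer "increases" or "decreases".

The traffic source-specific comparison favours Variant M throughout, but the pooled figures favour Variant T. The question is whether to condition on traffic source.
Traffic source is recorded after the variant and is itself shifted by it — it sits on the causal path from variant to outcome. Conditioning on a mediator would strip out part of the effect we want; the pooled comparison gives the total causal effect.
Pooled: Variant M 27.5% vs Variant T 31.3%; Variant T is higher overall.

decreases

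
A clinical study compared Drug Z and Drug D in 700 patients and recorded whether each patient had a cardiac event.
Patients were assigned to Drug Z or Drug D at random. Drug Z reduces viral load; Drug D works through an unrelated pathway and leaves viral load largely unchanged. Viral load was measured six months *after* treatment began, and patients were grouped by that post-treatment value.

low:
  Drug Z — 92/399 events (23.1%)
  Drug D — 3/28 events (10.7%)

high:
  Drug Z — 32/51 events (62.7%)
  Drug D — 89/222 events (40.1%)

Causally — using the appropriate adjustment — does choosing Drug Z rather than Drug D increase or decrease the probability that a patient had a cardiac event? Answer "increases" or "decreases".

decreases

Stratifying would compare drugs among patients the drugs themselves sorted into viral load groups — a form of selection on an intermediate. The unconditioned pooled rates give the total causal effect.
Pooled: Drug Z 27.6% vs Drug D 36.8%; Drug Z is lower overall.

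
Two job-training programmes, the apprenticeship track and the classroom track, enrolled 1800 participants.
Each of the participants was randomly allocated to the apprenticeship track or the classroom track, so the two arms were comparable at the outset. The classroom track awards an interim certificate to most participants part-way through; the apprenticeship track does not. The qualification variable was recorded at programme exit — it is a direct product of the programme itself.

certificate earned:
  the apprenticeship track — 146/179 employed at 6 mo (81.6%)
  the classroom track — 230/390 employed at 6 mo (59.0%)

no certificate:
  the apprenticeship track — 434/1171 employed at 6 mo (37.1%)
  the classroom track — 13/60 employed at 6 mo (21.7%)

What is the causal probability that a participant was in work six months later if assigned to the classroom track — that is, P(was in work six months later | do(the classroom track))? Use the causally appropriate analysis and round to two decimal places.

The stratified and pooled comparisons disagree (the apprenticeship track wins within each qualification attained during the programme; the classroom track wins overall), so the answer turns on the causal role of qualification attained during the programme.
Qualification attained during the programme lies on the pathway programme → qualification attained during the programme → outcome, so adjusting for it blocks the indirect effect. For the total causal effect of programme, use the unadjusted pooled rates.
So P(outcome | do(the classroom track)) is just the pooled rate for the classroom track: 243/450 = 0.540.

0.54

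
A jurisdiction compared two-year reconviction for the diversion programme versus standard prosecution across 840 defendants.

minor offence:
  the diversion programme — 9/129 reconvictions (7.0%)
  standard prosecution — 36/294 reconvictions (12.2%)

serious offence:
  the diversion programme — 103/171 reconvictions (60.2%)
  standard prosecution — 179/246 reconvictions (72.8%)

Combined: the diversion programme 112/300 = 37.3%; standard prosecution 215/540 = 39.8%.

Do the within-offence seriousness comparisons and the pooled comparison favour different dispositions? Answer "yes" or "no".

Within each offence seriousness level (minor offence 7.0% vs 12.2%; serious offence 60.2% vs 72.8%), the diversion programme has the lower rate every time. Pooled: 37.3% vs 39.8% — the diversion programme has the lower rate overall. They agree.

no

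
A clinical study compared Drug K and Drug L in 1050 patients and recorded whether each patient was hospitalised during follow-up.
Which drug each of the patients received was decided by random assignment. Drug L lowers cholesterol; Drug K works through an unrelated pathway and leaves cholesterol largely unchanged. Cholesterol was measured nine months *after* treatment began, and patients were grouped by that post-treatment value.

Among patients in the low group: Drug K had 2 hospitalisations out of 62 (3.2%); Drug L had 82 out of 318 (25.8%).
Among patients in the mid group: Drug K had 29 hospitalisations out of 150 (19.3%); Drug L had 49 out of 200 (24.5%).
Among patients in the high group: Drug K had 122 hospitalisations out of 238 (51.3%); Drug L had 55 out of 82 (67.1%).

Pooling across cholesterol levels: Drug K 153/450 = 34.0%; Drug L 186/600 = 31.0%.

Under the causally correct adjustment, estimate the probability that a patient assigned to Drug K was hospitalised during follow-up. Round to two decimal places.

Drug K is lower inside every cholesterol stratum but Drug L is lower in aggregate. Whether to stratify depends on how cholesterol relates to the drug.
Stratifying would compare drugs among patients the drugs themselves sorted into cholesterol groups — a form of selection on an intermediate. The unconditioned pooled rates give the total causal effect.
So P(outcome | do(Drug K)) is just the pooled rate for Drug K: 153/450 = 0.340.

0.34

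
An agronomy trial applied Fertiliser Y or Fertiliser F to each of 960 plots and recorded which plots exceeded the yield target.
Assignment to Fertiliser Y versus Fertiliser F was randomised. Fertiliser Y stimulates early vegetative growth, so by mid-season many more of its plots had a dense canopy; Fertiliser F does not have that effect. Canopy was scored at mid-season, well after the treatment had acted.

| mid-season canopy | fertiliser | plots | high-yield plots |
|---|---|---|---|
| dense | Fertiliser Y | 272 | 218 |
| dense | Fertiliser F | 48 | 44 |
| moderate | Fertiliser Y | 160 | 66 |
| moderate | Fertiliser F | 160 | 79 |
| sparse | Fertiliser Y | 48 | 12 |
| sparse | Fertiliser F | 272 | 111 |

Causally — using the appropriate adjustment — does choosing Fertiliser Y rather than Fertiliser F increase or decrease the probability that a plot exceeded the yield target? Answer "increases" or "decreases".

increases

Mid-season canopy is downstream of the fertiliser. One should not condition on a consequence of treatment, so the overall rates are the right comparison.
Pooled: Fertiliser Y 61.7% vs Fertiliser F 48.8%; Fertiliser Y is higher overall.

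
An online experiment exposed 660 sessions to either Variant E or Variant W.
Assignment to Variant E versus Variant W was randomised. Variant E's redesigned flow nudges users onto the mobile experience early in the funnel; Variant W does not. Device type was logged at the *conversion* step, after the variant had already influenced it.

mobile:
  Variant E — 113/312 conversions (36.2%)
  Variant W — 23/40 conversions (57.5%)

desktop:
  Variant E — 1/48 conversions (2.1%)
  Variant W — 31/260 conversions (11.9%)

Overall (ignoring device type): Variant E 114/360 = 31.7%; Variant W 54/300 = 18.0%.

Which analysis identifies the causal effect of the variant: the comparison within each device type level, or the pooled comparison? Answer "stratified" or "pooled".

The device type-specific comparison favours Variant W throughout, but the pooled figures favour Variant E. The question is whether to condition on device type.
Because the variant influences device type, device type is a post-treatment mediator, not a confounder. Stratifying on it would bias the estimate; the causal effect is the crude pooled difference.
Pooled: Variant E 31.7% vs Variant W 18.0%; Variant E is higher overall.

pooled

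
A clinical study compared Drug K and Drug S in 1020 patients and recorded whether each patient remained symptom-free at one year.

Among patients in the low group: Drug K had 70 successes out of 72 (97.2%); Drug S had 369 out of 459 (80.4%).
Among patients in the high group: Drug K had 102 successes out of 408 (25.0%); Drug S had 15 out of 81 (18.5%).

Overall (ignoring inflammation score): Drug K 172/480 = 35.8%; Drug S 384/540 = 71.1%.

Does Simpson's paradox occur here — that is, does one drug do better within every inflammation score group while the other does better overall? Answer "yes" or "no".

yes

Within each inflammation score level (low 97.2% vs 80.4%; high 25.0% vs 18.5%), Drug K has the higher rate every time. Pooled: 35.8% vs 71.1% — Drug S has the higher rate overall. The two comparisons disagree.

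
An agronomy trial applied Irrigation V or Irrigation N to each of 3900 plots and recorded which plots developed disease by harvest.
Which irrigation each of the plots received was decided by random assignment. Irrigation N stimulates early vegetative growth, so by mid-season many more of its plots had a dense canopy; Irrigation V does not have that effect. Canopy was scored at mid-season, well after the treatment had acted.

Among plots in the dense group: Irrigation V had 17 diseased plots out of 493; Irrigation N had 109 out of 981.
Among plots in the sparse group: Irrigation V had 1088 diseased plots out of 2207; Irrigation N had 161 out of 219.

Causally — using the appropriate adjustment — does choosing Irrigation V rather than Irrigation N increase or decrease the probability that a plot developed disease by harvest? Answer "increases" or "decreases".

Mid-season canopy is downstream of the irrigation. One should not condition on a consequence of treatment, so the overall rates are the right comparison.
Pooled: Irrigation V 40.9% vs Irrigation N 22.5%; Irrigation N is lower overall.

increases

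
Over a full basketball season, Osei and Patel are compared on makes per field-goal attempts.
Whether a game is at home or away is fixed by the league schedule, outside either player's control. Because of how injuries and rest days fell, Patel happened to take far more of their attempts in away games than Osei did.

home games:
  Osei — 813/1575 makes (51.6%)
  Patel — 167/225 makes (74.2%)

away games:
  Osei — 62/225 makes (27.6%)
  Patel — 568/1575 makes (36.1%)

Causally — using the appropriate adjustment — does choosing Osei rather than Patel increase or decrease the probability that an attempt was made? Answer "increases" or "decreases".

Patel is higher inside every game venue stratum but Osei is higher in aggregate. Whether to stratify depends on how game venue relates to the player.
Game venue is set before the player has any effect — it is not caused by the player — and it independently drives the outcome. That makes it a confounder, so the causal comparison is within game venue levels.
Within each level — home games: 51.6% vs 74.2%; away games: 27.6% vs 36.1% — Patel is higher every time.

decreases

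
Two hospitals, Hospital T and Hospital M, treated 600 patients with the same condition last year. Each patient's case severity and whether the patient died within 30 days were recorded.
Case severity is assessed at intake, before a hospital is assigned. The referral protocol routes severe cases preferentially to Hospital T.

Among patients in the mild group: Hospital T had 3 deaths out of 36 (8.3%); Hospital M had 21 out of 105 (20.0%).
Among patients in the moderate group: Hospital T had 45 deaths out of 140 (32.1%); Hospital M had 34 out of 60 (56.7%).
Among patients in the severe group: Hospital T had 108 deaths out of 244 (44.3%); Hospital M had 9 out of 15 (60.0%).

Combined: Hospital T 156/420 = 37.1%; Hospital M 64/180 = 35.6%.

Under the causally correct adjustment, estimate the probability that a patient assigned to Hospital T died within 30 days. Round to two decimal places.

Case severity is set before the hospital has any effect — it is not caused by the hospital — and it independently drives the outcome. That makes it a confounder, so the causal comparison is within case severity levels.
Standardising Hospital T to the population case severity mix: 0.235·3/36 + 0.333·45/140 + 0.432·108/244 = 0.318.

0.32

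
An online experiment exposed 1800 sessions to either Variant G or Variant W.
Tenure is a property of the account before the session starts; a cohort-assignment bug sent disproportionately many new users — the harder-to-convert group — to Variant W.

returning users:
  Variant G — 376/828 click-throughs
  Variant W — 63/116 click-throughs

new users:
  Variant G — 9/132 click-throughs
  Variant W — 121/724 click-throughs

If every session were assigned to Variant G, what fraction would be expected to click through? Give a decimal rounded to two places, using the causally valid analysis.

The stratified and pooled comparisons disagree (Variant W wins within each user tenure; Variant G wins overall), so the answer turns on the causal role of user tenure.
Since user tenure is a pre-existing factor (not a product of the variant) and it affects the outcome on its own, it is a confounder. The stratified rates, not the pooled rate, identify the causal effect.
Standardising Variant G to the population user tenure mix: 0.524·376/828 + 0.476·9/132 = 0.271.

0.27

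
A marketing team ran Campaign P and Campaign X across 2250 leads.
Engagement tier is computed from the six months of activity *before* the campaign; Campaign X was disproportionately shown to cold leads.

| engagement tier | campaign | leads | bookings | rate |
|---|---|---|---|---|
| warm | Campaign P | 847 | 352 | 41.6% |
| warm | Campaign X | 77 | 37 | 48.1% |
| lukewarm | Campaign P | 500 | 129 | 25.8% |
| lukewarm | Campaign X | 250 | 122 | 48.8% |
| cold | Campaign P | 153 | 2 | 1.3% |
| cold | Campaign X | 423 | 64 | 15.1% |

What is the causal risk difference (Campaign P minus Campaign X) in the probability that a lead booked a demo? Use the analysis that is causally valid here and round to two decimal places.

-0.14

Campaign X is higher inside every engagement tier stratum but Campaign P is higher in aggregate. Whether to stratify depends on how engagement tier relates to the campaign.
Since engagement tier is a pre-existing factor (not a product of the campaign) and it affects the outcome on its own, it is a confounder. The stratified rates, not the pooled rate, identify the causal effect.
Adjusting over the population distribution of engagement tier: 0.411·(0.416−0.481) + 0.333·(0.258−0.488) + 0.256·(0.013−0.151) = -0.139.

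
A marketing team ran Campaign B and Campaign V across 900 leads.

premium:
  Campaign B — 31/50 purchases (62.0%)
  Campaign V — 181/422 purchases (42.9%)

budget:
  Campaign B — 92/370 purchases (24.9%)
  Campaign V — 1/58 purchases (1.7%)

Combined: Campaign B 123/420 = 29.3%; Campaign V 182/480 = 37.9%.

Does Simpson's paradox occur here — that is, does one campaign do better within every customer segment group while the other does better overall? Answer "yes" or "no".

Within each customer segment level (premium 62.0% vs 42.9%; budget 24.9% vs 1.7%), Campaign B has the higher rate every time. Pooled: 29.3% vs 37.9% — Campaign V has the higher rate overall. The two comparisons disagree.

yes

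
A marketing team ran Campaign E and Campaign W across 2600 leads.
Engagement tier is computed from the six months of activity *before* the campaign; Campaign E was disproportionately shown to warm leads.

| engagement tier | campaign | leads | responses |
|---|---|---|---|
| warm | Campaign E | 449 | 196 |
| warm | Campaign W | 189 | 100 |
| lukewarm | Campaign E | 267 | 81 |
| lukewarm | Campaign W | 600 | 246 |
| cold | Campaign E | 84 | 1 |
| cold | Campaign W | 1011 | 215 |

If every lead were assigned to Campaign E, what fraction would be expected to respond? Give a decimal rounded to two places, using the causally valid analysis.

Within every engagement tier level Campaign W has the higher rate, yet pooled Campaign E does — Simpson's reversal.
Since engagement tier is a pre-existing factor (not a product of the campaign) and it affects the outcome on its own, it is a confounder. The stratified rates, not the pooled rate, identify the causal effect.
Standardising Campaign E to the population engagement tier mix: 0.245·196/449 + 0.333·81/267 + 0.421·1/84 = 0.213.

0.21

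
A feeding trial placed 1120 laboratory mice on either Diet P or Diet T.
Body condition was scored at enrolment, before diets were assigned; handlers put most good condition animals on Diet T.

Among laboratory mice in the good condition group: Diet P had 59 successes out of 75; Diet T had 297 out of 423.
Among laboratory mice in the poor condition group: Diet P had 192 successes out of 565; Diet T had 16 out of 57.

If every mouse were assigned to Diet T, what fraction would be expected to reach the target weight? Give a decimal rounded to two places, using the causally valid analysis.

The imbalance in starting body condition arose from how laboratory mice were allocated, not from anything the diet did; and starting body condition independently affects the outcome. The pooled gap is confounded — condition on starting body condition.
Standardising Diet T to the population starting body condition mix: 0.445·297/423 + 0.555·16/57 = 0.468.

0.47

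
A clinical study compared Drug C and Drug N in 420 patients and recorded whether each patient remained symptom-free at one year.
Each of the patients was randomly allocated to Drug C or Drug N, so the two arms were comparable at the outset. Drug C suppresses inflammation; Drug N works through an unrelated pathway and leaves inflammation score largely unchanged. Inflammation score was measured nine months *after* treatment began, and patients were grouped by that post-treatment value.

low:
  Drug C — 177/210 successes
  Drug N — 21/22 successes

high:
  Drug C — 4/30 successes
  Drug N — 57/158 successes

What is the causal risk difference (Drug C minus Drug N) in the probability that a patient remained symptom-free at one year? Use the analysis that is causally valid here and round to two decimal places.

Stratifying would compare drugs among patients the drugs themselves sorted into inflammation score groups — a form of selection on an intermediate. The unconditioned pooled rates give the total causal effect.
The causal difference is the pooled difference: 0.754 − 0.433 = +0.321.

+0.32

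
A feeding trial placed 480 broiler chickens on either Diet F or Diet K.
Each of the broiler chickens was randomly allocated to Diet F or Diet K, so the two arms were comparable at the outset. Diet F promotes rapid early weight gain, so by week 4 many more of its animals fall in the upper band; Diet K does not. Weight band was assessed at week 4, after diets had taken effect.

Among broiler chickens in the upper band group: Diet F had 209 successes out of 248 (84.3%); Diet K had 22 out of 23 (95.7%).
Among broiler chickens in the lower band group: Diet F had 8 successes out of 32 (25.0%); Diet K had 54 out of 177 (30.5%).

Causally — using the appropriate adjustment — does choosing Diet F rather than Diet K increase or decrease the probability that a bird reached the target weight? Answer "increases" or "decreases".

The week-4 weight band-specific comparison favours Diet K throughout, but the pooled figures favour Diet F. The question is whether to condition on week-4 weight band.
Week-4 weight band is downstream of the diet. One should not condition on a consequence of treatment, so the overall rates are the right comparison.
Pooled: Diet F 77.5% vs Diet K 38.0%; Diet F is higher overall.

increases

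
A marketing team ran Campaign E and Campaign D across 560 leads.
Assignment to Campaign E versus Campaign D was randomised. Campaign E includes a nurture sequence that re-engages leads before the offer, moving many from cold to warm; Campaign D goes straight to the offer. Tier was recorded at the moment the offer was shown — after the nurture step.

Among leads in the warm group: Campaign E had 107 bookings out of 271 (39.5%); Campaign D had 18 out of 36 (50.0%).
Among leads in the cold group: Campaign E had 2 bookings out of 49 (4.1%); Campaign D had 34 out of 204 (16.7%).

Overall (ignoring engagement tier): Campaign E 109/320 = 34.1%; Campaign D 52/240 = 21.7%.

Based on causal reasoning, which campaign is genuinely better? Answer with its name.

The engagement tier-specific comparison favours Campaign D throughout, but the pooled figures favour Campaign E. The question is whether to condition on engagement tier.
Stratifying would compare campaigns among leads the campaigns themselves sorted into engagement tier groups — a form of selection on an intermediate. The unconditioned pooled rates give the total causal effect.
Pooled: Campaign E 34.1% vs Campaign D 21.7%; Campaign E is higher overall.

Campaign E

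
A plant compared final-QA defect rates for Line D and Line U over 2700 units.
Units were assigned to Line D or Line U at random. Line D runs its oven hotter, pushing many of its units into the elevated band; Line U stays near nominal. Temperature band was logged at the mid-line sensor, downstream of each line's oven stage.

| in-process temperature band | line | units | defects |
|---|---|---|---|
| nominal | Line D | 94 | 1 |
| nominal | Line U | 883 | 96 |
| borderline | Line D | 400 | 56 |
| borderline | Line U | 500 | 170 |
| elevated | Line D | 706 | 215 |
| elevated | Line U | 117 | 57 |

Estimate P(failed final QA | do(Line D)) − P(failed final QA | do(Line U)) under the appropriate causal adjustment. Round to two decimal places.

+0.01

In-process temperature band is downstream of the line. One should not condition on a consequence of treatment, so the overall rates are the right comparison.
The causal difference is the pooled difference: 0.227 − 0.215 = +0.011.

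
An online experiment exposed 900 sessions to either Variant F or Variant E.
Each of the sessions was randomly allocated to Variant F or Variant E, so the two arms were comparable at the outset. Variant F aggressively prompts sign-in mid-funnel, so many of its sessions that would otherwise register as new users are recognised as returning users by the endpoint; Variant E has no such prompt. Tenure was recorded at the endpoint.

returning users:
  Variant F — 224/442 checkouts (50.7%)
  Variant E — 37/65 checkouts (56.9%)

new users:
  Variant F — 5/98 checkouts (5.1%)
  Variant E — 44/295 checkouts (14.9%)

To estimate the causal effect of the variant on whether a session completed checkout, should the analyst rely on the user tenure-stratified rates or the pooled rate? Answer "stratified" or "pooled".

pooled

Because the variant influences user tenure, user tenure is a post-treatment mediator, not a confounder. Stratifying on it would bias the estimate; the causal effect is the crude pooled difference.
Pooled: Variant F 42.4% vs Variant E 22.5%; Variant F is higher overall.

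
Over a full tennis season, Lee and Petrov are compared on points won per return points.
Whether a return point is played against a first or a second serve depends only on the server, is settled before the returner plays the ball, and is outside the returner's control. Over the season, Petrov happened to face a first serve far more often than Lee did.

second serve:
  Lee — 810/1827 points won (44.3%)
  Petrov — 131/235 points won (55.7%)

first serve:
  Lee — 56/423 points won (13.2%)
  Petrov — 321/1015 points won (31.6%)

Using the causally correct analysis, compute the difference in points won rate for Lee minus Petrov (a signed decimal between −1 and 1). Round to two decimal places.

Since serve type is a pre-existing factor (not a product of the player) and it affects the outcome on its own, it is a confounder. The stratified rates, not the pooled rate, identify the causal effect.
Adjusting over the population distribution of serve type: 0.589·(0.443−0.557) + 0.411·(0.132−0.316) = -0.143.

-0.14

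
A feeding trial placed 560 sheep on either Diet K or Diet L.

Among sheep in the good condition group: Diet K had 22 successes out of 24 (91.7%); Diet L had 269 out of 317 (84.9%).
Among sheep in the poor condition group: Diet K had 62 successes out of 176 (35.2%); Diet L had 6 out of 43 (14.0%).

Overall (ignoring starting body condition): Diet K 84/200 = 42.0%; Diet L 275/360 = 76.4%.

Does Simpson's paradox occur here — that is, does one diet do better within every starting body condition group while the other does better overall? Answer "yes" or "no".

yes

Within each starting body condition level (good condition 91.7% vs 84.9%; poor condition 35.2% vs 14.0%), Diet K has the higher rate every time. Pooled: 42.0% vs 76.4% — Diet L has the higher rate overall. The two comparisons disagree.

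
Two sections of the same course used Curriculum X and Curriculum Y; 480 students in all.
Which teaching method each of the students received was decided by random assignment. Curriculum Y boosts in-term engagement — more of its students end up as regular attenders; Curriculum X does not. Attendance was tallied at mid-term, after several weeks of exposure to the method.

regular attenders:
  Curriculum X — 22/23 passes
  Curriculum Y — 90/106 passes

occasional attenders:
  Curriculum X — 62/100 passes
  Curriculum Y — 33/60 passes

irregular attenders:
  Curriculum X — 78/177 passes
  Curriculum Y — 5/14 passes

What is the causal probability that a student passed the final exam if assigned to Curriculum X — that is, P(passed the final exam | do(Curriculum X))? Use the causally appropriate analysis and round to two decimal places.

The stratified and pooled comparisons disagree (Curriculum X wins within each mid-term attendance; Curriculum Y wins overall), so the answer turns on the causal role of mid-term attendance.
Because the teaching method influences mid-term attendance, mid-term attendance is a post-treatment mediator, not a confounder. Stratifying on it would bias the estimate; the causal effect is the crude pooled difference.
So P(outcome | do(Curriculum X)) is just the pooled rate for Curriculum X: 162/300 = 0.540.

0.54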